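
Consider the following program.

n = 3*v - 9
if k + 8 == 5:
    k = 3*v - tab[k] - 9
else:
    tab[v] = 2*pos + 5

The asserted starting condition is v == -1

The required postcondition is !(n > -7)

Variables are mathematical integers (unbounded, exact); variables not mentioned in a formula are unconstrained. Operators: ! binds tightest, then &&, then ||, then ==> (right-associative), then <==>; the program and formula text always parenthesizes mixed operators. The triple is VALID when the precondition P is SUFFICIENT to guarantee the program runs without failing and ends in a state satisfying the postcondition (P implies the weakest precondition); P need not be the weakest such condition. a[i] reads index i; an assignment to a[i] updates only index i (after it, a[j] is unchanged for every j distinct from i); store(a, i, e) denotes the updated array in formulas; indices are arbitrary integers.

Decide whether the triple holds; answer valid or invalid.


Working backward. After the program, !(n > -7) must hold.
Then branch requires !(n > -7); else branch requires !(n > -7).
Before the if: (k == -3 ==> (!(n > -7))) && ((!(k == -3)) ==> (!(n > -7)))
Before n := 3*v - 9: (k == -3 ==> (!(3*v > 2))) && ((!(k == -3)) ==> (!(3*v > 2)))
The weakest precondition is (k == -3 ==> (!(3*v > 2))) && ((!(k == -3)) ==> (!(3*v > 2))).
Check whether v == -1 implies it.
Every state satisfying the precondition satisfies the weakest precondition: the implication holds.
Answer: valid


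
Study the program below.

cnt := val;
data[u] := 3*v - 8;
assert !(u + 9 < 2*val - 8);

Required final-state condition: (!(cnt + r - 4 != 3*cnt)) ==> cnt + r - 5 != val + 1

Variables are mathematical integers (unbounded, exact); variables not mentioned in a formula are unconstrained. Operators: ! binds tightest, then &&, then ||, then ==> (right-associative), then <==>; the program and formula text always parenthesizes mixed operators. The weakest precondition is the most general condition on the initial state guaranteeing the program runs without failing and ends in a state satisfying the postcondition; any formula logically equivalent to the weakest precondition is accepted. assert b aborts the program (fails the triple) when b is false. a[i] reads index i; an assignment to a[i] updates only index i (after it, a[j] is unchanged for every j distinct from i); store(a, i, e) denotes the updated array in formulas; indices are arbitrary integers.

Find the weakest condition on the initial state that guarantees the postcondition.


Working backward. After the program, the postcondition (!(cnt + r - 4 != 3*cnt)) ==> cnt + r - 5 != val + 1 must hold; in canonical form it is (!(r != 2*cnt + 4)) ==> cnt + r != val + 6.
Before assert !(u + 9 < 2*val - 8): (!(u < 2*val - 17)) && ((!(r != 2*cnt + 4)) ==> cnt + r != val + 6)
Before data[u] := 3*v - 8: (!(u < 2*val - 17)) && ((!(r != 2*cnt + 4)) ==> cnt + r != val + 6)
Before cnt := val: (!(u < 2*val - 17)) && ((!(r != 2*val + 4)) ==> r != 6)
Answer: WP = (!(u < 2*val - 17)) && ((!(r != 2*val + 4)) ==> r != 6)


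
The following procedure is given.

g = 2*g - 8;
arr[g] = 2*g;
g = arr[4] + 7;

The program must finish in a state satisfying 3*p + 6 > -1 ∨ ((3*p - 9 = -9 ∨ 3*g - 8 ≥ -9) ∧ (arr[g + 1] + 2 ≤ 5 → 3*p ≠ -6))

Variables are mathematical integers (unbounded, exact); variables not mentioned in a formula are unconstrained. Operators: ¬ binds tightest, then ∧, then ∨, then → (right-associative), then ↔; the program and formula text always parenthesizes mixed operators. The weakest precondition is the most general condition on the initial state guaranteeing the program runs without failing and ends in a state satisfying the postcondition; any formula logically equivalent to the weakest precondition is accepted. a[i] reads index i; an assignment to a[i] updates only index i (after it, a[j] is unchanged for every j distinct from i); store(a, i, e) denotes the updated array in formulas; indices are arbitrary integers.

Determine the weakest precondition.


Working backward. After the program, the postcondition 3*p + 6 > -1 ∨ ((3*p - 9 = -9 ∨ 3*g - 8 ≥ -9) ∧ (arr[g + 1] + 2 ≤ 5 → 3*p ≠ -6)) must hold; in canonical form it is 3*p > -7 ∨ ((3*p = 0 ∨ 3*g ≥ -1) ∧ (arr[g + 1] ≤ 3 → 3*p ≠ -6)).
Before g := arr[4] + 7: 3*p > -7 ∨ ((3*p = 0 ∨ 3*arr[4] ≥ -22) ∧ (arr[arr[4] + 8] ≤ 3 → 3*p ≠ -6))
Before arr[g] := 2*g: 3*p > -7 ∨ ((3*p = 0 ∨ 3*store(arr, g, 2*g)[4] ≥ -22) ∧ (store(arr, g, 2*g)[store(arr, g, 2*g)[4] + 8] ≤ 3 → 3*p ≠ -6))
Before g := 2*g - 8: 3*p > -7 ∨ ((3*p = 0 ∨ 3*store(arr, 2*g - 8, 4*g - 16)[4] ≥ -22) ∧ (store(arr, 2*g - 8, 4*g - 16)[store(arr, 2*g - 8, 4*g - 16)[4] + 8] ≤ 3 → 3*p ≠ -6))
Answer: WP = 3*p > -7 ∨ ((3*p = 0 ∨ 3*store(arr, 2*g - 8, 4*g - 16)[4] ≥ -22) ∧ (store(arr, 2*g - 8, 4*g - 16)[store(arr, 2*g - 8, 4*g - 16)[4] + 8] ≤ 3 → 3*p ≠ -6))


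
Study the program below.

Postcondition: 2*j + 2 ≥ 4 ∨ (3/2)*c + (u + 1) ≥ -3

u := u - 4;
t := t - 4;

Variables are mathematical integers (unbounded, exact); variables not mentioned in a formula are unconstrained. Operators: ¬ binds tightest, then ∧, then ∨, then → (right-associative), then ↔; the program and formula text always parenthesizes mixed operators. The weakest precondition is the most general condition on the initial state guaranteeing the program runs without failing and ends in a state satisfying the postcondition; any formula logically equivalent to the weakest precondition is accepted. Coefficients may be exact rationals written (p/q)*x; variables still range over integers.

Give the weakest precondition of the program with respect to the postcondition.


Working backward. After the program, the postcondition 2*j + 2 ≥ 4 ∨ (3/2)*c + (u + 1) ≥ -3 must hold; in canonical form it is 2*j ≥ 2 ∨ (3/2)*c + u ≥ -4.
Before t := t - 4: 2*j ≥ 2 ∨ (3/2)*c + u ≥ -4
Before u := u - 4: 2*j ≥ 2 ∨ (3/2)*c + u ≥ 0
Answer: WP = 2*j ≥ 2 ∨ (3/2)*c + u ≥ 0


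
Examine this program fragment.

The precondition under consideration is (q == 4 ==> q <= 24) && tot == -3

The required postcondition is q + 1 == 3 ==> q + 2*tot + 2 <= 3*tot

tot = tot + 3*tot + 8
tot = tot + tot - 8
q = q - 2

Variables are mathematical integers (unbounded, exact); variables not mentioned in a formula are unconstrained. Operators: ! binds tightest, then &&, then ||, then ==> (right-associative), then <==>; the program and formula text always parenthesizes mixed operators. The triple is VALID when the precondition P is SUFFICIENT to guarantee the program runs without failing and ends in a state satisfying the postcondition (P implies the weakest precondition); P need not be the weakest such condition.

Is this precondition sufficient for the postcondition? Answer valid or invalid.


Working backward. After the program, the postcondition q + 1 == 3 ==> q + 2*tot + 2 <= 3*tot must hold; in canonical form it is q == 2 ==> q <= tot - 2.
Before q := q - 2: q == 4 ==> q <= tot
Before tot := tot + tot - 8: q == 4 ==> q <= 2*tot - 8
Before tot := tot + 3*tot + 8: q == 4 ==> q <= 8*tot + 8
The weakest precondition is q == 4 ==> q <= 8*tot + 8.
Check whether (q == 4 ==> q <= 24) && tot == -3 implies it.
Countermodel: at the initial state q = 4, tot = -3, the precondition holds but the weakest precondition fails.
Answer: invalid


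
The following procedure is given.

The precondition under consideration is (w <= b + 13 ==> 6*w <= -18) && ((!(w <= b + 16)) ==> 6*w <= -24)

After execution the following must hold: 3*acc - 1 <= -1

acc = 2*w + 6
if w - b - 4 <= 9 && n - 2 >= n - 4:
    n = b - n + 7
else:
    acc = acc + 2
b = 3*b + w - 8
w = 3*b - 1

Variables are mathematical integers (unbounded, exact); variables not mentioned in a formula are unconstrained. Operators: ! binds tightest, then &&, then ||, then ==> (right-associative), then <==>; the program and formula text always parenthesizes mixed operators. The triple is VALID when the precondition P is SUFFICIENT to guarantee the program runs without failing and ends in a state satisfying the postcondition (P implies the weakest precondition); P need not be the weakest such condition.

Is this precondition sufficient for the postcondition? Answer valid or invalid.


Working backward. After the program, the postcondition 3*acc - 1 <= -1 must hold; in canonical form it is 3*acc <= 0.
Before w := 3*b - 1: 3*acc <= 0
Before b := 3*b + w - 8: 3*acc <= 0
Then branch requires 3*acc <= 0; else branch requires 3*acc <= -6.
Before the if: (w <= b + 13 ==> 3*acc <= 0) && ((!(w <= b + 13)) ==> 3*acc <= -6)
Before acc := 2*w + 6: (w <= b + 13 ==> 6*w <= -18) && ((!(w <= b + 13)) ==> 6*w <= -24)
The weakest precondition is (w <= b + 13 ==> 6*w <= -18) && ((!(w <= b + 13)) ==> 6*w <= -24).
Check whether (w <= b + 13 ==> 6*w <= -18) && ((!(w <= b + 16)) ==> 6*w <= -24) implies it.
Countermodel: at the initial state b = 0, w = 14, the precondition holds but the weakest precondition fails.
Answer: invalid


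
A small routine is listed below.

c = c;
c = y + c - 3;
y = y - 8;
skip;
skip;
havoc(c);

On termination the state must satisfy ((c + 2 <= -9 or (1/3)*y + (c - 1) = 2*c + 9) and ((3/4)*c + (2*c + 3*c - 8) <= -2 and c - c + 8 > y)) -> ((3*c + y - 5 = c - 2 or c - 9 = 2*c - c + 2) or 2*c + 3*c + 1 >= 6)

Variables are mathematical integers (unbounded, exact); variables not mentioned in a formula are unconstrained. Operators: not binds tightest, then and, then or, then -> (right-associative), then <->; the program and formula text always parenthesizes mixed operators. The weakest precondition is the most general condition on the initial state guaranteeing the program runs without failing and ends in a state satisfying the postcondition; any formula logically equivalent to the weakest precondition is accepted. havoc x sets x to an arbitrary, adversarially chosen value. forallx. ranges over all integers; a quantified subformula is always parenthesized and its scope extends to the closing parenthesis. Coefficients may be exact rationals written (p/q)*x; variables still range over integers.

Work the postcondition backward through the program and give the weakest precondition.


Working backward. After the program, the postcondition ((c + 2 <= -9 or (1/3)*y + (c - 1) = 2*c + 9) and ((3/4)*c + (2*c + 3*c - 8) <= -2 and c - c + 8 > y)) -> ((3*c + y - 5 = c - 2 or c - 9 = 2*c - c + 2) or 2*c + 3*c + 1 >= 6) must hold; in canonical form it is ((c <= -11 or (1/3)*y = c + 10) and (23/4)*c <= 6 and y < 8) -> (2*c + y = 3 or 5*c >= 5).
Before havoc c: forall c_1. (((c_1 <= -11 or (1/3)*y = c_1 + 10) and (23/4)*c_1 <= 6 and y < 8) -> (2*c_1 + y = 3 or 5*c_1 >= 5))
Before skip: forall c_1. (((c_1 <= -11 or (1/3)*y = c_1 + 10) and (23/4)*c_1 <= 6 and y < 8) -> (2*c_1 + y = 3 or 5*c_1 >= 5))
Before skip: forall c_1. (((c_1 <= -11 or (1/3)*y = c_1 + 10) and (23/4)*c_1 <= 6 and y < 8) -> (2*c_1 + y = 3 or 5*c_1 >= 5))
Before y := y - 8: forall c_1. (((c_1 <= -11 or (1/3)*y = c_1 + 38/3) and (23/4)*c_1 <= 6 and y < 16) -> (2*c_1 + y = 11 or 5*c_1 >= 5))
Before c := y + c - 3: forall c_1. (((c_1 <= -11 or (1/3)*y = c_1 + 38/3) and (23/4)*c_1 <= 6 and y < 16) -> (2*c_1 + y = 11 or 5*c_1 >= 5))
Before c := c: forall c_1. (((c_1 <= -11 or (1/3)*y = c_1 + 38/3) and (23/4)*c_1 <= 6 and y < 16) -> (2*c_1 + y = 11 or 5*c_1 >= 5))
Answer: WP = forall c_1. (((c_1 <= -11 or (1/3)*y = c_1 + 38/3) and (23/4)*c_1 <= 6 and y < 16) -> (2*c_1 + y = 11 or 5*c_1 >= 5))


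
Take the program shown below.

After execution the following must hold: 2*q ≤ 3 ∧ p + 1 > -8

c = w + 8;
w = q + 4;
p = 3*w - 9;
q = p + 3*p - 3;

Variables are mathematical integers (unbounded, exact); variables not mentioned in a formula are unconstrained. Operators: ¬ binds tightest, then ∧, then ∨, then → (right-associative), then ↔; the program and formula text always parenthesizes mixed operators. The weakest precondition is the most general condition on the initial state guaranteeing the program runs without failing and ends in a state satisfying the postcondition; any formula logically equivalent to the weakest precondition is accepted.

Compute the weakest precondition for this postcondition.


Working backward. After the program, the postcondition 2*q ≤ 3 ∧ p + 1 > -8 must hold; in canonical form it is 2*q ≤ 3 ∧ p > -9.
Before q := p + 3*p - 3: 8*p ≤ 9 ∧ p > -9
Before p := 3*w - 9: 24*w ≤ 81 ∧ 3*w > 0
Before w := q + 4: 24*q ≤ -15 ∧ 3*q > -12
Before c := w + 8: 24*q ≤ -15 ∧ 3*q > -12
Answer: WP = 24*q ≤ -15 ∧ 3*q > -12


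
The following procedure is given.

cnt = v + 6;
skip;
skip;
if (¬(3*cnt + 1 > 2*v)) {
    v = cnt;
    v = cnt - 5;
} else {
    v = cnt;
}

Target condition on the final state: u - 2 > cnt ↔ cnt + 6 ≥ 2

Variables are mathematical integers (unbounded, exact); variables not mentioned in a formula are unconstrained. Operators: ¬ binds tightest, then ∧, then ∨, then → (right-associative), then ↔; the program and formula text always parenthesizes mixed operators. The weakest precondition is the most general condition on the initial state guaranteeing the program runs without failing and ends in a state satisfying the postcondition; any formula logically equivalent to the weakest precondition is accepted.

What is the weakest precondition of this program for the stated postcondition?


Working backward. After the program, the postcondition u - 2 > cnt ↔ cnt + 6 ≥ 2 must hold; in canonical form it is u > cnt + 2 ↔ cnt ≥ -4.
Then branch requires u > cnt + 2 ↔ cnt ≥ -4; else branch requires u > cnt + 2 ↔ cnt ≥ -4.
Before the if: ((¬(3*cnt > 2*v - 1)) → (u > cnt + 2 ↔ cnt ≥ -4)) ∧ (3*cnt > 2*v - 1 → (u > cnt + 2 ↔ cnt ≥ -4))
Before skip: ((¬(3*cnt > 2*v - 1)) → (u > cnt + 2 ↔ cnt ≥ -4)) ∧ (3*cnt > 2*v - 1 → (u > cnt + 2 ↔ cnt ≥ -4))
Before skip: ((¬(3*cnt > 2*v - 1)) → (u > cnt + 2 ↔ cnt ≥ -4)) ∧ (3*cnt > 2*v - 1 → (u > cnt + 2 ↔ cnt ≥ -4))
Before cnt := v + 6: ((¬(v > -19)) → (u > v + 8 ↔ v ≥ -10)) ∧ (v > -19 → (u > v + 8 ↔ v ≥ -10))
Answer: WP = ((¬(v > -19)) → (u > v + 8 ↔ v ≥ -10)) ∧ (v > -19 → (u > v + 8 ↔ v ≥ -10))


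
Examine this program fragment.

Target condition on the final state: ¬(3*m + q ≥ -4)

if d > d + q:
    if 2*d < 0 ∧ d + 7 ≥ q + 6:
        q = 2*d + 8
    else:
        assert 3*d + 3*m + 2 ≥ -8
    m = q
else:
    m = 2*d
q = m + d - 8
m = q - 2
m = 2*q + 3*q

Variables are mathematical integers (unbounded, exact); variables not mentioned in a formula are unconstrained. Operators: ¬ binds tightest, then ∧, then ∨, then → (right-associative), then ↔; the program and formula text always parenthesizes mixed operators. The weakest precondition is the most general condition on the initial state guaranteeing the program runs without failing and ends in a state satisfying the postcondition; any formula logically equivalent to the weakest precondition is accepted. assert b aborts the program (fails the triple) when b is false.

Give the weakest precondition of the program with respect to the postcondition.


Working backward. After the program, ¬(3*m + q ≥ -4) must hold.
Before m := 2*q + 3*q: ¬(16*q ≥ -4)
Before m := q - 2: ¬(16*q ≥ -4)
Before q := m + d - 8: ¬(16*d + 16*m ≥ 124)
Then branch requires ((2*d < 0 ∧ d ≥ q - 1) → (¬(48*d ≥ -4))) ∧ ((¬(2*d < 0 ∧ d ≥ q - 1)) → (3*d + 3*m ≥ -10 ∧ (¬(16*d + 16*q ≥ 124)))); else branch requires ¬(48*d ≥ 124).
Before the if: (q < 0 → (((2*d < 0 ∧ d ≥ q - 1) → (¬(48*d ≥ -4))) ∧ ((¬(2*d < 0 ∧ d ≥ q - 1)) → (3*d + 3*m ≥ -10 ∧ (¬(16*d + 16*q ≥ 124)))))) ∧ ((¬(q < 0)) → (¬(48*d ≥ 124)))
Answer: WP = (q < 0 → (((2*d < 0 ∧ d ≥ q - 1) → (¬(48*d ≥ -4))) ∧ ((¬(2*d < 0 ∧ d ≥ q - 1)) → (3*d + 3*m ≥ -10 ∧ (¬(16*d + 16*q ≥ 124)))))) ∧ ((¬(q < 0)) → (¬(48*d ≥ 124)))


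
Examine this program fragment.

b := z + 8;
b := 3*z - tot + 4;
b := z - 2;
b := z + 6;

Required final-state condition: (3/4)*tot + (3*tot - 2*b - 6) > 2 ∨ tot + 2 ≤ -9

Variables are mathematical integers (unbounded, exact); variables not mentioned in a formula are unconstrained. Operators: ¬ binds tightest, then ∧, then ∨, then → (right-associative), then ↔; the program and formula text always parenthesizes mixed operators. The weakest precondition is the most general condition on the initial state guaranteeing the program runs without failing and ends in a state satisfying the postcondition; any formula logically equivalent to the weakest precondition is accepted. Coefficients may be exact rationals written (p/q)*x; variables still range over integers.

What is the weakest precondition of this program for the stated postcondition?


Working backward. After the program, the postcondition (3/4)*tot + (3*tot - 2*b - 6) > 2 ∨ tot + 2 ≤ -9 must hold; in canonical form it is (15/4)*tot > 2*b + 8 ∨ tot ≤ -11.
Before b := z + 6: (15/4)*tot > 2*z + 20 ∨ tot ≤ -11
Before b := z - 2: (15/4)*tot > 2*z + 20 ∨ tot ≤ -11
Before b := 3*z - tot + 4: (15/4)*tot > 2*z + 20 ∨ tot ≤ -11
Before b := z + 8: (15/4)*tot > 2*z + 20 ∨ tot ≤ -11
Answer: WP = (15/4)*tot > 2*z + 20 ∨ tot ≤ -11


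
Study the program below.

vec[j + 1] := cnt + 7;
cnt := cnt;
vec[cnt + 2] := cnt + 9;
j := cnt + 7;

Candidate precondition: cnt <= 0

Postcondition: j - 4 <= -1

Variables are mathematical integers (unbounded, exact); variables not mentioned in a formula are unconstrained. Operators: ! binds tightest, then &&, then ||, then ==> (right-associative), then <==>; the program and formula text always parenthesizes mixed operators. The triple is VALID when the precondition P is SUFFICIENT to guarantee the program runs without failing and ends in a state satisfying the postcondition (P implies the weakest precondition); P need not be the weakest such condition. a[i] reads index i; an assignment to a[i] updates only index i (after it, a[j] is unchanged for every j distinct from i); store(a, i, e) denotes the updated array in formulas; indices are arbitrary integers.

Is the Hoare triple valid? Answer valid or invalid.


Working backward. After the program, the postcondition j - 4 <= -1 must hold; in canonical form it is j <= 3.
Before j := cnt + 7: cnt <= -4
Before vec[cnt + 2] := cnt + 9: cnt <= -4
Before cnt := cnt: cnt <= -4
Before vec[j + 1] := cnt + 7: cnt <= -4
The weakest precondition is cnt <= -4.
Check whether cnt <= 0 implies it.
Countermodel: at the initial state cnt = -3, the precondition holds but the weakest precondition fails.
Answer: invalid


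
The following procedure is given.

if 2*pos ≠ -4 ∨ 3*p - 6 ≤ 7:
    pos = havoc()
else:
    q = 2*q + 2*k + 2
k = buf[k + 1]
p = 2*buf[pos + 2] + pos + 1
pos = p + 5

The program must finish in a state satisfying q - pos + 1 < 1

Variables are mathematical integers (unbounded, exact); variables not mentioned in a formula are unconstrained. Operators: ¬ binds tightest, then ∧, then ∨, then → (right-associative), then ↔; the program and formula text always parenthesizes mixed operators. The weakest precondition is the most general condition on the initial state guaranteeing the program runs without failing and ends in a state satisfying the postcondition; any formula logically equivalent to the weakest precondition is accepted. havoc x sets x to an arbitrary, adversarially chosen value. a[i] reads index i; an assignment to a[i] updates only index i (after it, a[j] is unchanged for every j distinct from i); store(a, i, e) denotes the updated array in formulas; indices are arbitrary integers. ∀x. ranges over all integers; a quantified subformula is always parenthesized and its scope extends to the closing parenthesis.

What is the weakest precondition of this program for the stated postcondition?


Working backward. After the program, the postcondition q - pos + 1 < 1 must hold; in canonical form it is q < pos.
Before pos := p + 5: q < p + 5
Before p := 2*buf[pos + 2] + pos + 1: q < 2*buf[pos + 2] + pos + 6
Before k := buf[k + 1]: q < 2*buf[pos + 2] + pos + 6
Then branch requires ∀pos_1. q < 2*buf[pos_1 + 2] + pos_1 + 6; else branch requires 2*k + 2*q < 2*buf[pos + 2] + pos + 4.
Before the if: ((2*pos ≠ -4 ∨ 3*p ≤ 13) → (∀pos_1. q < 2*buf[pos_1 + 2] + pos_1 + 6)) ∧ ((¬(2*pos ≠ -4 ∨ 3*p ≤ 13)) → 2*k + 2*q < 2*buf[pos + 2] + pos + 4)
Answer: WP = ((2*pos ≠ -4 ∨ 3*p ≤ 13) → (∀pos_1. q < 2*buf[pos_1 + 2] + pos_1 + 6)) ∧ ((¬(2*pos ≠ -4 ∨ 3*p ≤ 13)) → 2*k + 2*q < 2*buf[pos + 2] + pos + 4)


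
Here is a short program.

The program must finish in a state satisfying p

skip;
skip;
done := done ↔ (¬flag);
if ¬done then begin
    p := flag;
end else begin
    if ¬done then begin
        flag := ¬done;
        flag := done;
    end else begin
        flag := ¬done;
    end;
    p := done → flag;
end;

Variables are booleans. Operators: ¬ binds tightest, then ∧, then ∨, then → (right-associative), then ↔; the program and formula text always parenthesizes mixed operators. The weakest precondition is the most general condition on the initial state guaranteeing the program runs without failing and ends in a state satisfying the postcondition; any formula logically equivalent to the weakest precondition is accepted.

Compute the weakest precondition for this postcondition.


Working backward. After the program, p must hold.
Then branch requires flag; else branch requires done → (done → (¬done)).
Before the if: ((¬done) → flag) ∧ (done → (done → (done → (¬done))))
Before done := done ↔ (¬flag): ((¬(done ↔ (¬flag))) → flag) ∧ ((done ↔ (¬flag)) → ((done ↔ (¬flag)) → ((done ↔ (¬flag)) → (¬(done ↔ (¬flag))))))
Before skip: ((¬(done ↔ (¬flag))) → flag) ∧ ((done ↔ (¬flag)) → ((done ↔ (¬flag)) → ((done ↔ (¬flag)) → (¬(done ↔ (¬flag))))))
Before skip: ((¬(done ↔ (¬flag))) → flag) ∧ ((done ↔ (¬flag)) → ((done ↔ (¬flag)) → ((done ↔ (¬flag)) → (¬(done ↔ (¬flag))))))
Answer: WP = ((¬(done ↔ (¬flag))) → flag) ∧ ((done ↔ (¬flag)) → ((done ↔ (¬flag)) → ((done ↔ (¬flag)) → (¬(done ↔ (¬flag))))))


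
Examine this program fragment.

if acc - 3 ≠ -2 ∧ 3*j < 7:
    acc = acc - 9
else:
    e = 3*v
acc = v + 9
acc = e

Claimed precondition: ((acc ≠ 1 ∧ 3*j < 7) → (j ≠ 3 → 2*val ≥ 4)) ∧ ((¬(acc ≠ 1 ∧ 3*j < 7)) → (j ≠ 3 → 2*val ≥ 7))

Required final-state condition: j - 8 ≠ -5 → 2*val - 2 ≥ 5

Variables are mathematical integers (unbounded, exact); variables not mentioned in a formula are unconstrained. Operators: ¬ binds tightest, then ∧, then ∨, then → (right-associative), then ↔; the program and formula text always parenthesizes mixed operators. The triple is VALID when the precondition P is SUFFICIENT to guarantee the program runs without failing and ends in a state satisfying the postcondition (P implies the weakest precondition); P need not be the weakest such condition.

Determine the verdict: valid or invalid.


Working backward. After the program, the postcondition j - 8 ≠ -5 → 2*val - 2 ≥ 5 must hold; in canonical form it is j ≠ 3 → 2*val ≥ 7.
Before acc := e: j ≠ 3 → 2*val ≥ 7
Before acc := v + 9: j ≠ 3 → 2*val ≥ 7
Then branch requires j ≠ 3 → 2*val ≥ 7; else branch requires j ≠ 3 → 2*val ≥ 7.
Before the if: ((acc ≠ 1 ∧ 3*j < 7) → (j ≠ 3 → 2*val ≥ 7)) ∧ ((¬(acc ≠ 1 ∧ 3*j < 7)) → (j ≠ 3 → 2*val ≥ 7))
The weakest precondition is ((acc ≠ 1 ∧ 3*j < 7) → (j ≠ 3 → 2*val ≥ 7)) ∧ ((¬(acc ≠ 1 ∧ 3*j < 7)) → (j ≠ 3 → 2*val ≥ 7)).
Check whether ((acc ≠ 1 ∧ 3*j < 7) → (j ≠ 3 → 2*val ≥ 4)) ∧ ((¬(acc ≠ 1 ∧ 3*j < 7)) → (j ≠ 3 → 2*val ≥ 7)) implies it.
Countermodel: at the initial state acc = 2, j = 0, val = 2, the precondition holds but the weakest precondition fails.
Answer: invalid


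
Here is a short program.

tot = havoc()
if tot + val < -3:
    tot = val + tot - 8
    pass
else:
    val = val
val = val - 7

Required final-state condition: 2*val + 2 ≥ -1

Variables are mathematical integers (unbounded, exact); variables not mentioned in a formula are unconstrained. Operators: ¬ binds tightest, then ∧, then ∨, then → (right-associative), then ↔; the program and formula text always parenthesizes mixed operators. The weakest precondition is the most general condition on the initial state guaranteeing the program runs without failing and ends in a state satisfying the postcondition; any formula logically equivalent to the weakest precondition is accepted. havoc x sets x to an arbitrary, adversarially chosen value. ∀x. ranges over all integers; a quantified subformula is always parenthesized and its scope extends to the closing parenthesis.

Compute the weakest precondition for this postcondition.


Working backward. After the program, the postcondition 2*val + 2 ≥ -1 must hold; in canonical form it is 2*val ≥ -3.
Before val := val - 7: 2*val ≥ 11
Then branch requires 2*val ≥ 11; else branch requires 2*val ≥ 11.
Before the if: (tot + val < -3 → 2*val ≥ 11) ∧ ((¬(tot + val < -3)) → 2*val ≥ 11)
Before havoc tot: ∀tot_1. ((tot_1 + val < -3 → 2*val ≥ 11) ∧ ((¬(tot_1 + val < -3)) → 2*val ≥ 11))
Answer: WP = ∀tot_1. ((tot_1 + val < -3 → 2*val ≥ 11) ∧ ((¬(tot_1 + val < -3)) → 2*val ≥ 11))


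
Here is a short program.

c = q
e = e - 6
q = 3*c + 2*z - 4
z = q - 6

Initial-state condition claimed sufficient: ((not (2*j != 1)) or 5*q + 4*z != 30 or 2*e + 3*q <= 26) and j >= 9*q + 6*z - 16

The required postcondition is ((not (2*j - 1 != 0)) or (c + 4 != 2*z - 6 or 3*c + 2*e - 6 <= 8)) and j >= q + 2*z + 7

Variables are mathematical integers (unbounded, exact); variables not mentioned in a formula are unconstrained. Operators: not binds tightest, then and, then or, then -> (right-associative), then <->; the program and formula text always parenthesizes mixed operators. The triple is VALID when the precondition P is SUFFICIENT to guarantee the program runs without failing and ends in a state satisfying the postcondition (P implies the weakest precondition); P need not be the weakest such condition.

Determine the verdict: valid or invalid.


Working backward. After the program, the postcondition ((not (2*j - 1 != 0)) or (c + 4 != 2*z - 6 or 3*c + 2*e - 6 <= 8)) and j >= q + 2*z + 7 must hold; in canonical form it is ((not (2*j != 1)) or c != 2*z - 10 or 3*c + 2*e <= 14) and j >= q + 2*z + 7.
Before z := q - 6: ((not (2*j != 1)) or c != 2*q - 22 or 3*c + 2*e <= 14) and j >= 3*q - 5
Before q := 3*c + 2*z - 4: ((not (2*j != 1)) or 5*c + 4*z != 30 or 3*c + 2*e <= 14) and j >= 9*c + 6*z - 17
Before e := e - 6: ((not (2*j != 1)) or 5*c + 4*z != 30 or 3*c + 2*e <= 26) and j >= 9*c + 6*z - 17
Before c := q: ((not (2*j != 1)) or 5*q + 4*z != 30 or 2*e + 3*q <= 26) and j >= 9*q + 6*z - 17
The weakest precondition is ((not (2*j != 1)) or 5*q + 4*z != 30 or 2*e + 3*q <= 26) and j >= 9*q + 6*z - 17.
Check whether ((not (2*j != 1)) or 5*q + 4*z != 30 or 2*e + 3*q <= 26) and j >= 9*q + 6*z - 16 implies it.
Every state satisfying the precondition satisfies the weakest precondition: the implication holds.
Answer: valid


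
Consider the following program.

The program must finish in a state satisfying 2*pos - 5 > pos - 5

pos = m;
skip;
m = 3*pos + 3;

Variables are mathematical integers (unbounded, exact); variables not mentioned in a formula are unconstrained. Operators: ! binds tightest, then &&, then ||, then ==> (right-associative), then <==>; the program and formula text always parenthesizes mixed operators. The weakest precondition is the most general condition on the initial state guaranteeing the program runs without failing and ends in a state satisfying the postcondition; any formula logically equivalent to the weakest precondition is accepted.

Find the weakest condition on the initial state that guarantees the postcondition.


Working backward. After the program, the postcondition 2*pos - 5 > pos - 5 must hold; in canonical form it is pos > 0.
Before m := 3*pos + 3: pos > 0
Before skip: pos > 0
Before pos := m: m > 0
Answer: WP = m > 0


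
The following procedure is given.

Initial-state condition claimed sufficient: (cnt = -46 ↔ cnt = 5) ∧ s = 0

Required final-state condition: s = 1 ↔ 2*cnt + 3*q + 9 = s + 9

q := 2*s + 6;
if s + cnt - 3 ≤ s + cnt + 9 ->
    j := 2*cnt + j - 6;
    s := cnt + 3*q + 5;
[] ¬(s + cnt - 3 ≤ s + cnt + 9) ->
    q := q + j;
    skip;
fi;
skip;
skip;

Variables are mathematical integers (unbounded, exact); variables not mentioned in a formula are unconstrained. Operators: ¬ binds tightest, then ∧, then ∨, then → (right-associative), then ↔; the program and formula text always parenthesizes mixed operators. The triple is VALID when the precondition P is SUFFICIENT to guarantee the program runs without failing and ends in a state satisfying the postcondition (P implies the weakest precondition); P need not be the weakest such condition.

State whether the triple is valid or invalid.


Working backward. After the program, the postcondition s = 1 ↔ 2*cnt + 3*q + 9 = s + 9 must hold; in canonical form it is s = 1 ↔ 2*cnt + 3*q = s.
Before skip: s = 1 ↔ 2*cnt + 3*q = s
Before skip: s = 1 ↔ 2*cnt + 3*q = s
Then branch requires cnt + 3*q = -4 ↔ cnt = 5; else branch requires s = 1 ↔ 2*cnt + 3*j + 3*q = s.
Before the if: cnt + 3*q = -4 ↔ cnt = 5
Before q := 2*s + 6: cnt + 6*s = -22 ↔ cnt = 5
The weakest precondition is cnt + 6*s = -22 ↔ cnt = 5.
Check whether (cnt = -46 ↔ cnt = 5) ∧ s = 0 implies it.
Countermodel: at the initial state cnt = -22, s = 0, the precondition holds but the weakest precondition fails.
Answer: invalid


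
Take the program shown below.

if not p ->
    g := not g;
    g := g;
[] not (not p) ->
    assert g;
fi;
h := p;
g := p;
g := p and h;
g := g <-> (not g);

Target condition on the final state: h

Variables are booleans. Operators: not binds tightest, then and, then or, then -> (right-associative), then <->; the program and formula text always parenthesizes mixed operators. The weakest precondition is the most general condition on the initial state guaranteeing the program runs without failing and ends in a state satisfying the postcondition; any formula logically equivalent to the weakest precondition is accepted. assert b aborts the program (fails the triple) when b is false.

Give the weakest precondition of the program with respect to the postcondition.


Working backward. After the program, h must hold.
Before g := g <-> (not g): h
Before g := p and h: h
Before g := p: h
Before h := p: p
Then branch requires p; else branch requires g and p.
Before the if: ((not p) -> p) and (p -> (g and p))
Answer: WP = ((not p) -> p) and (p -> (g and p))


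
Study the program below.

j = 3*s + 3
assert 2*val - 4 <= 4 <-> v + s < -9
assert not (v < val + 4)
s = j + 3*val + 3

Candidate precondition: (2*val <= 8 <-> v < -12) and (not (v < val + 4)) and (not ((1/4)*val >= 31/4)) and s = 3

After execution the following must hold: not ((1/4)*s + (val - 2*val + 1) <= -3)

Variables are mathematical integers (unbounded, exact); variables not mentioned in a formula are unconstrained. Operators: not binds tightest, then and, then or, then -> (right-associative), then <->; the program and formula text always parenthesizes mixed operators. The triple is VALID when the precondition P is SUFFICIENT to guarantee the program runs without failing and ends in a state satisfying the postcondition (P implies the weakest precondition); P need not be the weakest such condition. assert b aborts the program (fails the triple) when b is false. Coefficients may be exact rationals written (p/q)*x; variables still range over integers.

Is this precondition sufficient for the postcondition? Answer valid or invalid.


Working backward. After the program, the postcondition not ((1/4)*s + (val - 2*val + 1) <= -3) must hold; in canonical form it is not ((1/4)*s <= val - 4).
Before s := j + 3*val + 3: not ((1/4)*j <= (1/4)*val - 19/4)
Before assert not (v < val + 4): (not (v < val + 4)) and (not ((1/4)*j <= (1/4)*val - 19/4))
Before assert 2*val - 4 <= 4 <-> v + s < -9: (2*val <= 8 <-> s + v < -9) and (not (v < val + 4)) and (not ((1/4)*j <= (1/4)*val - 19/4))
Before j := 3*s + 3: (2*val <= 8 <-> s + v < -9) and (not (v < val + 4)) and (not ((3/4)*s <= (1/4)*val - 11/2))
The weakest precondition is (2*val <= 8 <-> s + v < -9) and (not (v < val + 4)) and (not ((3/4)*s <= (1/4)*val - 11/2)).
Check whether (2*val <= 8 <-> v < -12) and (not (v < val + 4)) and (not ((1/4)*val >= 31/4)) and s = 3 implies it.
Every state satisfying the precondition satisfies the weakest precondition: the implication holds.
Answer: valid


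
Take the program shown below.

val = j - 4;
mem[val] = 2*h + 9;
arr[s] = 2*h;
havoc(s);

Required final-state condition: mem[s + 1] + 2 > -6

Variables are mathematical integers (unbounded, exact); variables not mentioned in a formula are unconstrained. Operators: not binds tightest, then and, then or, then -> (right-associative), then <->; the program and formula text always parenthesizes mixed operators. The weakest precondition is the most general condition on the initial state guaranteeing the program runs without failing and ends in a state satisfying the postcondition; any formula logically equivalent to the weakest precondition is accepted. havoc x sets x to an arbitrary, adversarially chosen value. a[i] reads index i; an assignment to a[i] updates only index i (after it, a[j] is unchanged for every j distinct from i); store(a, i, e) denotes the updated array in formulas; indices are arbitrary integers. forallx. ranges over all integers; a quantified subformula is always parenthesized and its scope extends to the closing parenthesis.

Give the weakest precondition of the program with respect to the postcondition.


Working backward. After the program, the postcondition mem[s + 1] + 2 > -6 must hold; in canonical form it is mem[s + 1] > -8.
Before havoc s: forall s_1. mem[s_1 + 1] > -8
Before arr[s] := 2*h: forall s_1. mem[s_1 + 1] > -8
Before mem[val] := 2*h + 9: forall s_1. store(mem, val, 2*h + 9)[s_1 + 1] > -8
Before val := j - 4: forall s_1. store(mem, j - 4, 2*h + 9)[s_1 + 1] > -8
Answer: WP = forall s_1. store(mem, j - 4, 2*h + 9)[s_1 + 1] > -8


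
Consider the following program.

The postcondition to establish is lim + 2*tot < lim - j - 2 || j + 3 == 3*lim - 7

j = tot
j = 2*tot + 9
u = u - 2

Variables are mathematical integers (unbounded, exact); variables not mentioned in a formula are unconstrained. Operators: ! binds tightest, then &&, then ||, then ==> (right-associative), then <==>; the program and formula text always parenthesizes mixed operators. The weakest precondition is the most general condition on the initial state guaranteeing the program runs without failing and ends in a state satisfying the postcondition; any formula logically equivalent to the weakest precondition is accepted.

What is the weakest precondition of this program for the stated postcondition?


Working backward. After the program, the postcondition lim + 2*tot < lim - j - 2 || j + 3 == 3*lim - 7 must hold; in canonical form it is j + 2*tot < -2 || j == 3*lim - 10.
Before u := u - 2: j + 2*tot < -2 || j == 3*lim - 10
Before j := 2*tot + 9: 4*tot < -11 || 2*tot == 3*lim - 19
Before j := tot: 4*tot < -11 || 2*tot == 3*lim - 19
Answer: WP = 4*tot < -11 || 2*tot == 3*lim - 19


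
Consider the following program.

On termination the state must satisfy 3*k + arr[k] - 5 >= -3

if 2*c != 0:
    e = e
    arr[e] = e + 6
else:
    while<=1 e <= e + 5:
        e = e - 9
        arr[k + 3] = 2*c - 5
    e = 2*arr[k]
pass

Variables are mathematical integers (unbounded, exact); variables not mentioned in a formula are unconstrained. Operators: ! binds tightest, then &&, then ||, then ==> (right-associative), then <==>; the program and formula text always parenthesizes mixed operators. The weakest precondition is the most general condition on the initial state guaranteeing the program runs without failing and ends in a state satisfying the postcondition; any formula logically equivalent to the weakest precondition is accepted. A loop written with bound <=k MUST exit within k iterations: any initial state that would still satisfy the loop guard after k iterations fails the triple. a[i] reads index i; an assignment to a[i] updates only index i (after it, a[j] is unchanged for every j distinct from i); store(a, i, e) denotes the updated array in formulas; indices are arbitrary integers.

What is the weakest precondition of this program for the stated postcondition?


Working backward. After the program, the postcondition 3*k + arr[k] - 5 >= -3 must hold; in canonical form it is arr[k] + 3*k >= 2.
Before skip: arr[k] + 3*k >= 2
Then branch requires store(arr, e, e + 6)[k] + 3*k >= 2; else branch requires false.
Before the if: (2*c != 0 ==> store(arr, e, e + 6)[k] + 3*k >= 2) && 2*c != 0
Answer: WP = (2*c != 0 ==> store(arr, e, e + 6)[k] + 3*k >= 2) && 2*c != 0


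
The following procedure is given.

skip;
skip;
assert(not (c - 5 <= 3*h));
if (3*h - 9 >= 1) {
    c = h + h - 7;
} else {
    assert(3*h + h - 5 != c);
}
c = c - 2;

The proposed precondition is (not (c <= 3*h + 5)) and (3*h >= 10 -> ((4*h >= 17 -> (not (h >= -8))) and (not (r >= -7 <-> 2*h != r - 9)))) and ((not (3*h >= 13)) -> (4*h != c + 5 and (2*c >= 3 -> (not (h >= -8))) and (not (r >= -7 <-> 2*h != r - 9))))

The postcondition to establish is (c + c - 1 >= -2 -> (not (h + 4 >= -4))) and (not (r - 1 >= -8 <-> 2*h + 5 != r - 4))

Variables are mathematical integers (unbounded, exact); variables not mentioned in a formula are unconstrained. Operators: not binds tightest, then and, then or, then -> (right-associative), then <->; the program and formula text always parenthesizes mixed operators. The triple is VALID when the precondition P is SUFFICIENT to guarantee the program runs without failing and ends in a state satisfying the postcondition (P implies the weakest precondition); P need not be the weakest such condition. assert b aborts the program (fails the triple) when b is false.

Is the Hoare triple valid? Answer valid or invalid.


Working backward. After the program, the postcondition (c + c - 1 >= -2 -> (not (h + 4 >= -4))) and (not (r - 1 >= -8 <-> 2*h + 5 != r - 4)) must hold; in canonical form it is (2*c >= -1 -> (not (h >= -8))) and (not (r >= -7 <-> 2*h != r - 9)).
Before c := c - 2: (2*c >= 3 -> (not (h >= -8))) and (not (r >= -7 <-> 2*h != r - 9))
Then branch requires (4*h >= 17 -> (not (h >= -8))) and (not (r >= -7 <-> 2*h != r - 9)); else branch requires 4*h != c + 5 and (2*c >= 3 -> (not (h >= -8))) and (not (r >= -7 <-> 2*h != r - 9)).
Before the if: (3*h >= 10 -> ((4*h >= 17 -> (not (h >= -8))) and (not (r >= -7 <-> 2*h != r - 9)))) and ((not (3*h >= 10)) -> (4*h != c + 5 and (2*c >= 3 -> (not (h >= -8))) and (not (r >= -7 <-> 2*h != r - 9))))
Before assert not (c - 5 <= 3*h): (not (c <= 3*h + 5)) and (3*h >= 10 -> ((4*h >= 17 -> (not (h >= -8))) and (not (r >= -7 <-> 2*h != r - 9)))) and ((not (3*h >= 10)) -> (4*h != c + 5 and (2*c >= 3 -> (not (h >= -8))) and (not (r >= -7 <-> 2*h != r - 9))))
Before skip: (not (c <= 3*h + 5)) and (3*h >= 10 -> ((4*h >= 17 -> (not (h >= -8))) and (not (r >= -7 <-> 2*h != r - 9)))) and ((not (3*h >= 10)) -> (4*h != c + 5 and (2*c >= 3 -> (not (h >= -8))) and (not (r >= -7 <-> 2*h != r - 9))))
Before skip: (not (c <= 3*h + 5)) and (3*h >= 10 -> ((4*h >= 17 -> (not (h >= -8))) and (not (r >= -7 <-> 2*h != r - 9)))) and ((not (3*h >= 10)) -> (4*h != c + 5 and (2*c >= 3 -> (not (h >= -8))) and (not (r >= -7 <-> 2*h != r - 9))))
The weakest precondition is (not (c <= 3*h + 5)) and (3*h >= 10 -> ((4*h >= 17 -> (not (h >= -8))) and (not (r >= -7 <-> 2*h != r - 9)))) and ((not (3*h >= 10)) -> (4*h != c + 5 and (2*c >= 3 -> (not (h >= -8))) and (not (r >= -7 <-> 2*h != r - 9)))).
Check whether (not (c <= 3*h + 5)) and (3*h >= 10 -> ((4*h >= 17 -> (not (h >= -8))) and (not (r >= -7 <-> 2*h != r - 9)))) and ((not (3*h >= 13)) -> (4*h != c + 5 and (2*c >= 3 -> (not (h >= -8))) and (not (r >= -7 <-> 2*h != r - 9)))) implies it.
Every state satisfying the precondition satisfies the weakest precondition: the implication holds.
Answer: valid
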